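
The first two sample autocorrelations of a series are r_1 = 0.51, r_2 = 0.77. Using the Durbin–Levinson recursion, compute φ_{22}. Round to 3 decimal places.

0.689

φ_{22} = (r_2 − r_1²) / (1 − r_1²)
r_1² = (0.51)² = 0.2601
Numerator = 0.77 − 0.2601 = 0.5099; denominator = 1 − 0.2601 = 0.7399
φ_{22} = 0.5099 / 0.7399 = 0.689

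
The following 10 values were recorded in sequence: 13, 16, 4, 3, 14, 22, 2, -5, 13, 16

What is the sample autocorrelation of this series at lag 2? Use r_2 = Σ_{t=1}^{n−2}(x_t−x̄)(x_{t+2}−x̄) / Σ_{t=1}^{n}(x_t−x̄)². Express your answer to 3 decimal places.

Mean x̄ = (13 + 16 + 4 + 3 + 14 + 22 + 2 − 5 + 13 + 16)/10 = 9.8000
Numerator Σ_{t=1}^{8}(x_t−x̄)(x_{t+2}−x̄) = -498.0800
Denominator Σ(x_t−x̄)² = 623.6000
r_2 = -498.0800 / 623.6000 = -0.799

-0.799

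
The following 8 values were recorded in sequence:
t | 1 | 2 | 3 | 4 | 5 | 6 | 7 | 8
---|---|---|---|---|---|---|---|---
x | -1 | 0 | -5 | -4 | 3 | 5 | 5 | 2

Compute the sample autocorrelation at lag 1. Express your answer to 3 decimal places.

Mean x̄ = (-1 + 0 − 5 − 4 + 3 + 5 + 5 + 2)/8 = 0.6250
Σ(x_t−x̄)(x_{t+1}−x̄) = (1.0156) + (3.5156) + (26.0156) + (-10.9844) + (10.3906) + (19.1406) + (6.0156) = 55.1094
Denominator Σ(x_t−x̄)² = 101.8750
r_1 = 55.1094 / 101.8750 = 0.541

0.541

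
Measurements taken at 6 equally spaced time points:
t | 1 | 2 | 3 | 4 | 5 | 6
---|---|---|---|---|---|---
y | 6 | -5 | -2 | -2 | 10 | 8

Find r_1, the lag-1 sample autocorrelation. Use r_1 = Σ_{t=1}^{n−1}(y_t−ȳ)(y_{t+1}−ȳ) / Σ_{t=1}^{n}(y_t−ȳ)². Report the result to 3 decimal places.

Mean ȳ = (6 − 5 − 2 − 2 + 10 + 8)/6 = 2.5000
Deviations from mean: 3.5000, -7.5000, -4.5000, -4.5000, 7.5000, 5.5000
Σ(y_t−ȳ)(y_{t+1}−ȳ) = (-26.2500) + (33.7500) + (20.2500) + (-33.7500) + (41.2500) = 35.2500
Denominator Σ(y_t−ȳ)² = 195.5000
r_1 = 35.2500 / 195.5000 = 0.180

0.180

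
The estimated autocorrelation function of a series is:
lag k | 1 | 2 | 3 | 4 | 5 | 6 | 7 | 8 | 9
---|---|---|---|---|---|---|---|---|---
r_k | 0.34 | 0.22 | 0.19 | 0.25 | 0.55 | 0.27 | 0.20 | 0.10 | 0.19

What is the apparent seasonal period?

5

The largest autocorrelation is r_5 = 0.55; the remaining lags stay at or below 0.34. The elevated value at lag 1 (0.34), dropping to 0.22 at lag 2, reflects decaying short-term dependence rather than seasonality.
The dominant spike at lag 5 indicates a seasonal period of 5.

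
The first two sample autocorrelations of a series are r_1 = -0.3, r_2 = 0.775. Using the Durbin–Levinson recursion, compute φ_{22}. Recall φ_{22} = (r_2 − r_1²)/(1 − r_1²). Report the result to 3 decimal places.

0.753

φ_{22} = (r_2 − r_1²) / (1 − r_1²)
r_1² = (-0.3)² = 0.09
Numerator = 0.775 − 0.0900 = 0.6850; denominator = 1 − 0.0900 = 0.9100
φ_{22} = 0.6850 / 0.9100 = 0.753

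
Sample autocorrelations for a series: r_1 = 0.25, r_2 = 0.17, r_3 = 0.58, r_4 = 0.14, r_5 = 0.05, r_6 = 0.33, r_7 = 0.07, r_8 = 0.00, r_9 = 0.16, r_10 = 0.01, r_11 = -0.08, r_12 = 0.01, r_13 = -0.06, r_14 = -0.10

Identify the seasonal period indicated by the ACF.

3

The largest autocorrelation is r_3 = 0.58, with a weaker echo at lag 6 (0.33); the remaining lags stay at or below 0.25. The elevated value at lag 1 (0.25), dropping to 0.17 at lag 2, reflects decaying short-term dependence rather than seasonality.
The dominant spike at lag 3 indicates a seasonal period of 3.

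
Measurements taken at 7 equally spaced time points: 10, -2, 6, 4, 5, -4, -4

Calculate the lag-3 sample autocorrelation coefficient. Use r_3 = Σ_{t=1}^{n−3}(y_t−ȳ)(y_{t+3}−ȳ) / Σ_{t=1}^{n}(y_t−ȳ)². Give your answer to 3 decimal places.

-0.179

Mean ȳ = (10 − 2 + 6 + 4 + 5 − 4 − 4)/7 = 2.1429
Deviations from mean: 7.8571, -4.1429, 3.8571, 1.8571, 2.8571, -6.1429, -6.1429
Numerator Σ_{t=1}^{4}(y_t−ȳ)(y_{t+3}−ȳ) = -32.3469
Denominator Σ(y_t−ȳ)² = 180.8571
r_3 = -32.3469 / 180.8571 = -0.179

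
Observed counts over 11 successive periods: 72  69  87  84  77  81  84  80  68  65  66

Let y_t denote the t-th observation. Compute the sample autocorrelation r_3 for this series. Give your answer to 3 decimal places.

-0.120

Mean ȳ = (72 + 69 + 87 + 84 + 77 + 81 + 84 + 80 + 68 + 65 + 66)/11 = 75.7273
Numerator Σ_{t=1}^{8}(y_t−ȳ)(y_{t+3}−ȳ) = -77.1322
Denominator Σ(y_t−ȳ)² = 640.1818
r_3 = -77.1322 / 640.1818 = -0.120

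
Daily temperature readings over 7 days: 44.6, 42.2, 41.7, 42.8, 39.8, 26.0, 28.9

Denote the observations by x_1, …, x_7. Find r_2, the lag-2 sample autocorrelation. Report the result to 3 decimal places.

-0.069

Mean x̄ = (44.6 + 42.2 + 41.7 + 42.8 + 39.8 + 26.0 + 28.9)/7 = 38.0000
Deviations from mean: 6.6000, 4.2000, 3.7000, 4.8000, 1.8000, -12.0000, -9.1000
Σ(x_t−x̄)(x_{t+2}−x̄) = (24.4200) + (20.1600) + (6.6600) + (-57.6000) + (-16.3800) = -22.7400
Denominator Σ(x_t−x̄)² = 327.9800
r_2 = -22.7400 / 327.9800 = -0.069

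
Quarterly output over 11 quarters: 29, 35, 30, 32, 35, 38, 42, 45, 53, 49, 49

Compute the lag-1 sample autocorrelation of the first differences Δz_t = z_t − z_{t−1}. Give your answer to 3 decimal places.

First differences Δz: 6, -5, 2, 3, 3, 4, 3, 8, -4, 0
Mean of differences = 2.0000
Numerator Σ(Δz_t−Δz̄)(Δz_{t+1}−Δz̄) = -41.0000
Denominator Σ(Δz_t−Δz̄)² = 148.0000
r_1(Δz) = -41.0000 / 148.0000 = -0.277

-0.277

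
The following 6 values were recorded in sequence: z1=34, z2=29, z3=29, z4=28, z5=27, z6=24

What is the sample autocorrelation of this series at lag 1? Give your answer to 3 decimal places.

0.192

Mean z̄ = (34 + 29 + 29 + 28 + 27 + 24)/6 = 28.5000
Deviations from mean: 5.5000, 0.5000, 0.5000, -0.5000, -1.5000, -4.5000
Numerator Σ_{t=1}^{5}(z_t−z̄)(z_{t+1}−z̄) = 10.2500
Denominator Σ(z_t−z̄)² = 53.5000
r_1 = 10.2500 / 53.5000 = 0.192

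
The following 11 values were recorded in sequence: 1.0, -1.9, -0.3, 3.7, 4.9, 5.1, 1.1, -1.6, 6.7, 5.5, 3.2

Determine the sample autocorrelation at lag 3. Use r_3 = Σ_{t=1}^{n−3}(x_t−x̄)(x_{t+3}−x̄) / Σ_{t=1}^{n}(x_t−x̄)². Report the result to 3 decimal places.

Mean x̄ = (1.0 − 1.9 − 0.3 + 3.7 + 4.9 + 5.1 + 1.1 − 1.6 + 6.7 + 5.5 + 3.2)/11 = 2.4909
Numerator Σ_{t=1}^{8}(x_t−x̄)(x_{t+3}−x̄) = -27.3039
Denominator Σ(x_t−x̄)² = 89.3091
r_3 = -27.3039 / 89.3091 = -0.306

-0.306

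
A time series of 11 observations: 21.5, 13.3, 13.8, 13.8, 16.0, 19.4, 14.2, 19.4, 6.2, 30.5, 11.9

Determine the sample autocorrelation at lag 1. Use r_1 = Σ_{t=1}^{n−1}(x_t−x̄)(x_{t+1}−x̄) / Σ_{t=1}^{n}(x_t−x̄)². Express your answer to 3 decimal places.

Mean x̄ = (21.5 + 13.3 + 13.8 + 13.8 + 16.0 + 19.4 + 14.2 + 19.4 + 6.2 + 30.5 + 11.9)/11 = 16.3636
Numerator Σ_{t=1}^{10}(x_t−x̄)(x_{t+1}−x̄) = -252.2577
Denominator Σ(x_t−x̄)² = 395.2255
r_1 = -252.2577 / 395.2255 = -0.638

-0.638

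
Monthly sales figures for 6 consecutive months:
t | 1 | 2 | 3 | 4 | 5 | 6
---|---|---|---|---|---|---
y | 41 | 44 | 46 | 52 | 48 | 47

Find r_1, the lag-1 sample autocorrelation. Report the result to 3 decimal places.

0.316

Mean ȳ = (41 + 44 + 46 + 52 + 48 + 47)/6 = 46.3333
Σ(y_t−ȳ)(y_{t+1}−ȳ) = (12.4444) + (0.7778) + (-1.8889) + (9.4444) + (1.1111) = 21.8889
Denominator Σ(y_t−ȳ)² = 69.3333
r_1 = 21.8889 / 69.3333 = 0.316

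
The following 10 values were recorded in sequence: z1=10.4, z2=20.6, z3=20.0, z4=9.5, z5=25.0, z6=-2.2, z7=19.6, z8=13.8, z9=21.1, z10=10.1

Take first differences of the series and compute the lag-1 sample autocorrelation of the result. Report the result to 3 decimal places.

First differences Δz: 10.2, -0.6, -10.5, 15.5, -27.2, 21.8, -5.8, 7.3, -11.0
Mean of differences = -0.0333
Numerator Σ(Δz_t−Δz̄)(Δz_{t+1}−Δz̄) = -1426.1944
Denominator Σ(Δz_t−Δz̄)² = 1877.9000
r_1(Δz) = -1426.1944 / 1877.9000 = -0.759

-0.759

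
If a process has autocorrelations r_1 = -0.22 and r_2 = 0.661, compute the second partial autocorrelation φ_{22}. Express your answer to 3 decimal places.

φ_{22} = (r_2 − r_1²) / (1 − r_1²)
r_1² = (-0.22)² = 0.0484
Numerator = 0.661 − 0.0484 = 0.6126; denominator = 1 − 0.0484 = 0.9516
φ_{22} = 0.6126 / 0.9516 = 0.644

0.644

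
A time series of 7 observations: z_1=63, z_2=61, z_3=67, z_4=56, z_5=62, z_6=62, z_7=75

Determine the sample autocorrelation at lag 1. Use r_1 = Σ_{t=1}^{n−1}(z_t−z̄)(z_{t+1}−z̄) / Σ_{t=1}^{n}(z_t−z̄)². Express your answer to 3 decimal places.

Mean z̄ = (63 + 61 + 67 + 56 + 62 + 62 + 75)/7 = 63.7143
Deviations from mean: -0.7143, -2.7143, 3.2857, -7.7143, -1.7143, -1.7143, 11.2857
Numerator Σ_{t=1}^{6}(z_t−z̄)(z_{t+1}−z̄) = -35.5102
Denominator Σ(z_t−z̄)² = 211.4286
r_1 = -35.5102 / 211.4286 = -0.168

-0.168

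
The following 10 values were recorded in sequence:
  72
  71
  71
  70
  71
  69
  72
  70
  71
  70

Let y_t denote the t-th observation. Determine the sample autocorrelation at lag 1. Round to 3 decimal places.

-0.493

Mean ȳ = (72 + 71 + 71 + 70 + 71 + 69 + 72 + 70 + 71 + 70)/10 = 70.7000
Numerator Σ_{t=1}^{9}(y_t−ȳ)(y_{t+1}−ȳ) = -3.9900
Denominator Σ(y_t−ȳ)² = 8.1000
r_1 = -3.9900 / 8.1000 = -0.493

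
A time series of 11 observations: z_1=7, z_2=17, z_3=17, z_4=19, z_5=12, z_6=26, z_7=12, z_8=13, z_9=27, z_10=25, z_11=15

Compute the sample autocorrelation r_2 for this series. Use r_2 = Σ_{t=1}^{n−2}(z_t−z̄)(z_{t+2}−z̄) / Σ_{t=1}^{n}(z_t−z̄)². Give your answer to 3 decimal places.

Mean z̄ = (7 + 17 + 17 + 19 + 12 + 26 + 12 + 13 + 27 + 25 + 15)/11 = 17.2727
Numerator Σ_{t=1}^{9}(z_t−z̄)(z_{t+2}−z̄) = -97.0579
Denominator Σ(z_t−z̄)² = 418.1818
r_2 = -97.0579 / 418.1818 = -0.232

-0.232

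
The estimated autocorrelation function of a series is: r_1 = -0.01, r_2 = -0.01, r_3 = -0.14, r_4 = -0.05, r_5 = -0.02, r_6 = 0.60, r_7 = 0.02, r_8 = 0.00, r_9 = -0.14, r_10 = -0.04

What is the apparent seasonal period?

6

The largest autocorrelation is r_6 = 0.60; the remaining lags stay at or below 0.02.
The dominant spike at lag 6 indicates a seasonal period of 6.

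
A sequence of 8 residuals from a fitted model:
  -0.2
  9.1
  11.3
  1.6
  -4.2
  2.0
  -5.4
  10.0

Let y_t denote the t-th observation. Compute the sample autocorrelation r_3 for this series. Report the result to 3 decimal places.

-0.296

Mean ȳ = (-0.2 + 9.1 + 11.3 + 1.6 − 4.2 + 2.0 − 5.4 + 10.0)/8 = 3.0250
Deviations from mean: -3.2250, 6.0750, 8.2750, -1.4250, -7.2250, -1.0250, -8.4250, 6.9750
Numerator Σ_{t=1}^{5}(y_t−ȳ)(y_{t+3}−ȳ) = -86.1669
Denominator Σ(y_t−ȳ)² = 290.6950
r_3 = -86.1669 / 290.6950 = -0.296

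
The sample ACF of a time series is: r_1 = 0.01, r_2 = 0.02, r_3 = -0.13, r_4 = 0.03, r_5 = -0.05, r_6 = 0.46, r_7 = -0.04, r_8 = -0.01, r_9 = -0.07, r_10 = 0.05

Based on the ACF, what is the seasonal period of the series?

The largest autocorrelation is r_6 = 0.46; the remaining lags stay at or below 0.05.
The dominant spike at lag 6 indicates a seasonal period of 6.

6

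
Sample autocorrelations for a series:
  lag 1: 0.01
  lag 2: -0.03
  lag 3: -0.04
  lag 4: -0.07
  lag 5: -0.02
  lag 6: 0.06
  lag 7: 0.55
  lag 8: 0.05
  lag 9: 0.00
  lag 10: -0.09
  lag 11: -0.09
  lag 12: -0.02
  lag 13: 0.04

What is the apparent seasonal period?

7

The largest autocorrelation is r_7 = 0.55; the remaining lags stay at or below 0.06.
The dominant spike at lag 7 indicates a seasonal period of 7.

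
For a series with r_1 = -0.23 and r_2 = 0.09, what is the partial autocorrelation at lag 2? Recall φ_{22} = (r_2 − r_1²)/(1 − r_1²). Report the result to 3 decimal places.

φ_{22} = (r_2 − r_1²) / (1 − r_1²)
r_1² = (-0.23)² = 0.0529
Numerator = 0.09 − 0.0529 = 0.0371; denominator = 1 − 0.0529 = 0.9471
φ_{22} = 0.0371 / 0.9471 = 0.039

0.039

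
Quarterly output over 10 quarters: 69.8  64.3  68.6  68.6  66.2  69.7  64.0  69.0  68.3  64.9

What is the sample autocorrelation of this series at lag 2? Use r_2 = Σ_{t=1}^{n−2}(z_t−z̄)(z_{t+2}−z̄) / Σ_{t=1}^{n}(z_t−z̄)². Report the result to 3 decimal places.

Mean z̄ = (69.8 + 64.3 + 68.6 + 68.6 + 66.2 + 69.7 + 64.0 + 69.0 + 68.3 + 64.9)/10 = 67.3400
Numerator Σ_{t=1}^{8}(z_t−z̄)(z_{t+2}−z̄) = 1.2748
Denominator Σ(z_t−z̄)² = 46.1240
r_2 = 1.2748 / 46.1240 = 0.028

0.028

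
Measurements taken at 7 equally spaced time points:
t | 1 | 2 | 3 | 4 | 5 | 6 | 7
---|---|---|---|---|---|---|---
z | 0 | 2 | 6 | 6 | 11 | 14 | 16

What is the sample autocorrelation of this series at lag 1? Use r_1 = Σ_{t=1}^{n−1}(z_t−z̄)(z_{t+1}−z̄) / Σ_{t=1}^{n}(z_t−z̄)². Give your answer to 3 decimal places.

Mean z̄ = (0 + 2 + 6 + 6 + 11 + 14 + 16)/7 = 7.8571
Numerator Σ_{t=1}^{6}(z_t−z̄)(z_{t+1}−z̄) = 123.8367
Denominator Σ(z_t−z̄)² = 216.8571
r_1 = 123.8367 / 216.8571 = 0.571

0.571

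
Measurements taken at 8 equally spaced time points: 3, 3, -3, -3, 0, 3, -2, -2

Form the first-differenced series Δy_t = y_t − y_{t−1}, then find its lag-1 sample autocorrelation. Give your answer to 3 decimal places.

First differences Δy: 0, -6, 0, 3, 3, -5, 0
Mean of differences = -0.7143
Numerator Σ(Δy_t−Δȳ)(Δy_{t+1}−Δȳ) = -10.0816
Denominator Σ(Δy_t−Δȳ)² = 75.4286
r_1(Δy) = -10.0816 / 75.4286 = -0.134

-0.134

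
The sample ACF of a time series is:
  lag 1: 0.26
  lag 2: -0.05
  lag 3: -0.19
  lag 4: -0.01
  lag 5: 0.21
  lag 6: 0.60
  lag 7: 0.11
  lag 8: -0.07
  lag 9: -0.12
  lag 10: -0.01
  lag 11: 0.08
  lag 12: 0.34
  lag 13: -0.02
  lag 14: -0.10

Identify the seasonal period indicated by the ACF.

The largest autocorrelation is r_6 = 0.60, with a weaker echo at lag 12 (0.34); the remaining lags stay at or below 0.26.
The dominant spike at lag 6 indicates a seasonal period of 6.

6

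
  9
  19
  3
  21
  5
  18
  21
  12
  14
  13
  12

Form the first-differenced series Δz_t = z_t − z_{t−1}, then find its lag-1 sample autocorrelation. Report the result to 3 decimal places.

-0.791

First differences Δz: 10, -16, 18, -16, 13, 3, -9, 2, -1, -1
Mean of differences = 0.3000
Numerator Σ(Δz_t−Δz̄)(Δz_{t+1}−Δz̄) = -949.2900
Denominator Σ(Δz_t−Δz̄)² = 1200.1000
r_1(Δz) = -949.2900 / 1200.1000 = -0.791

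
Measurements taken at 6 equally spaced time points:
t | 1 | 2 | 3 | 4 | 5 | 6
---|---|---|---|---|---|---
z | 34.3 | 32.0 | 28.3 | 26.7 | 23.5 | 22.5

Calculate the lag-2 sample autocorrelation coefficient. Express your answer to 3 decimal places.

0.022

Mean z̄ = (34.3 + 32.0 + 28.3 + 26.7 + 23.5 + 22.5)/6 = 27.8833
Σ(z_t−z̄)(z_{t+2}−z̄) = (2.6736) + (-4.8714) + (-1.8264) + (6.3703) = 2.3461
Denominator Σ(z_t−z̄)² = 107.8883
r_2 = 2.3461 / 107.8883 = 0.022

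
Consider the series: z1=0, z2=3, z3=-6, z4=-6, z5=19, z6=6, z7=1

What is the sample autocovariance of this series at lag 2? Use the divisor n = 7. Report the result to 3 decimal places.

-25.399

Mean z̄ = (0 + 3 − 6 − 6 + 19 + 6 + 1)/7 = 2.4286
Σ_{t=1}^{5}(z_t−z̄)(z_{t+2}−z̄) = -177.7959
γ_2 = -177.7959 / 7 = -25.399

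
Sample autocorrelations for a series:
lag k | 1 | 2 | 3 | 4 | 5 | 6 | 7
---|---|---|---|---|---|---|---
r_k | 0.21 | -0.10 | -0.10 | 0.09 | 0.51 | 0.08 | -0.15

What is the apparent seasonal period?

The largest autocorrelation is r_5 = 0.51; the remaining lags stay at or below 0.21.
The dominant spike at lag 5 indicates a seasonal period of 5.

5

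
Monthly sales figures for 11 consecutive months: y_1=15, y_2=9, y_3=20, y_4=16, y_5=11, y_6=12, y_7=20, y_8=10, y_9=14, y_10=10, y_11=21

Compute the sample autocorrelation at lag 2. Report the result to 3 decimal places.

Mean ȳ = (15 + 9 + 20 + 16 + 11 + 12 + 20 + 10 + 14 + 10 + 21)/11 = 14.3636
Numerator Σ_{t=1}^{9}(y_t−ȳ)(y_{t+2}−ȳ) = -22.0826
Denominator Σ(y_t−ȳ)² = 194.5455
r_2 = -22.0826 / 194.5455 = -0.114

-0.114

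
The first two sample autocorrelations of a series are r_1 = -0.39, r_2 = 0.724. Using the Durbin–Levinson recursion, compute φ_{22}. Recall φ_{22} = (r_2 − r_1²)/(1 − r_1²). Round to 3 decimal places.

0.674

φ_{22} = (r_2 − r_1²) / (1 − r_1²)
r_1² = (-0.39)² = 0.1521
Numerator = 0.724 − 0.1521 = 0.5719; denominator = 1 − 0.1521 = 0.8479
φ_{22} = 0.5719 / 0.8479 = 0.674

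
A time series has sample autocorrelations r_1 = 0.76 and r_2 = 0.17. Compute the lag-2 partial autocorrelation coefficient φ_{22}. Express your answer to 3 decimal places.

φ_{22} = (r_2 − r_1²) / (1 − r_1²)
r_1² = (0.76)² = 0.5776
Numerator = 0.17 − 0.5776 = -0.4076; denominator = 1 − 0.5776 = 0.4224
φ_{22} = -0.4076 / 0.4224 = -0.965

-0.965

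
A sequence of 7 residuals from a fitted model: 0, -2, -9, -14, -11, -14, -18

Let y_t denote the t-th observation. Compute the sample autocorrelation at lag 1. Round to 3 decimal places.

Mean ȳ = (0 − 2 − 9 − 14 − 11 − 14 − 18)/7 = -9.7143
Deviations from mean: 9.7143, 7.7143, 0.7143, -4.2857, -1.2857, -4.2857, -8.2857
Numerator Σ_{t=1}^{6}(y_t−ȳ)(y_{t+1}−ȳ) = 123.9184
Denominator Σ(y_t−ȳ)² = 261.4286
r_1 = 123.9184 / 261.4286 = 0.474

0.474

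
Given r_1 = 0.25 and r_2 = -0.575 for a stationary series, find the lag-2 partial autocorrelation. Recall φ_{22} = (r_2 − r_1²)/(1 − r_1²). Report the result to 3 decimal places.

φ_{22} = (r_2 − r_1²) / (1 − r_1²)
r_1² = (0.25)² = 0.0625
Numerator = -0.575 − 0.0625 = -0.6375; denominator = 1 − 0.0625 = 0.9375
φ_{22} = -0.6375 / 0.9375 = -0.680

-0.680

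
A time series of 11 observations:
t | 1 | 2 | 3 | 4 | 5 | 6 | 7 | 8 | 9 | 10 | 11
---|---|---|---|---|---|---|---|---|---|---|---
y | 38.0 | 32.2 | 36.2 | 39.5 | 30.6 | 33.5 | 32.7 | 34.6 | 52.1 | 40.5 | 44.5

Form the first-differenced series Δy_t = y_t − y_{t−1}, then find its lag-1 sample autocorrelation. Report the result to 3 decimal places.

First differences Δy: -5.8, 4.0, 3.3, -8.9, 2.9, -0.8, 1.9, 17.5, -11.6, 4.0
Mean of differences = 0.6500
Numerator Σ(Δy_t−Δȳ)(Δy_{t+1}−Δȳ) = -290.9875
Denominator Σ(Δy_t−Δȳ)² = 604.9850
r_1(Δy) = -290.9875 / 604.9850 = -0.481

-0.481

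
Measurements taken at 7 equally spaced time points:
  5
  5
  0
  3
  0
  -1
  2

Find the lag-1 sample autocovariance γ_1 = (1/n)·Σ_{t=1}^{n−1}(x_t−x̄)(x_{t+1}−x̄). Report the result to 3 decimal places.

Mean x̄ = (5 + 5 + 0 + 3 + 0 − 1 + 2)/7 = 2.0000
Σ_{t=1}^{6}(x_t−x̄)(x_{t+1}−x̄) = 5.0000
γ_1 = 5.0000 / 7 = 0.714

0.714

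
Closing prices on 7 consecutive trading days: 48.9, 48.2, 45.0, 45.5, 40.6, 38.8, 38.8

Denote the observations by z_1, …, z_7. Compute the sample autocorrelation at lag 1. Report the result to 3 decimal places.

0.594

Mean z̄ = (48.9 + 48.2 + 45.0 + 45.5 + 40.6 + 38.8 + 38.8)/7 = 43.6857
Deviations from mean: 5.2143, 4.5143, 1.3143, 1.8143, -3.0857, -4.8857, -4.8857
Numerator Σ_{t=1}^{6}(z_t−z̄)(z_{t+1}−z̄) = 65.2041
Denominator Σ(z_t−z̄)² = 109.8486
r_1 = 65.2041 / 109.8486 = 0.594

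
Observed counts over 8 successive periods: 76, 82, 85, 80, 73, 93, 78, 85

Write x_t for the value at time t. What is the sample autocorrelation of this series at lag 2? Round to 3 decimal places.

Mean x̄ = (76 + 82 + 85 + 80 + 73 + 93 + 78 + 85)/8 = 81.5000
Deviations from mean: -5.5000, 0.5000, 3.5000, -1.5000, -8.5000, 11.5000, -3.5000, 3.5000
Numerator Σ_{t=1}^{6}(x_t−x̄)(x_{t+2}−x̄) = 3.0000
Denominator Σ(x_t−x̄)² = 274.0000
r_2 = 3.0000 / 274.0000 = 0.011

0.011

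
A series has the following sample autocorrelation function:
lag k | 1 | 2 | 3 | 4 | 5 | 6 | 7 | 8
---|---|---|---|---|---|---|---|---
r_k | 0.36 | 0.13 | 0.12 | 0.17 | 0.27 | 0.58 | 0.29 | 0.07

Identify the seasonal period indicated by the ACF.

6

The largest autocorrelation is r_6 = 0.58; the remaining lags stay at or below 0.36. The elevated value at lag 1 (0.36), dropping to 0.13 at lag 2, reflects decaying short-term dependence rather than seasonality.
The dominant spike at lag 6 indicates a seasonal period of 6.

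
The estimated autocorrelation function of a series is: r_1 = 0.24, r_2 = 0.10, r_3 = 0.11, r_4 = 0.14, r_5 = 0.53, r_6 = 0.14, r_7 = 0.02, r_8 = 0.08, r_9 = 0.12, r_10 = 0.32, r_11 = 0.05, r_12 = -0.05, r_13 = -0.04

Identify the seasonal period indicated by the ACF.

5

The largest autocorrelation is r_5 = 0.53, with a weaker echo at lag 10 (0.32); the remaining lags stay at or below 0.24. The elevated value at lag 1 (0.24), dropping to 0.10 at lag 2, reflects decaying short-term dependence rather than seasonality.
The dominant spike at lag 5 indicates a seasonal period of 5.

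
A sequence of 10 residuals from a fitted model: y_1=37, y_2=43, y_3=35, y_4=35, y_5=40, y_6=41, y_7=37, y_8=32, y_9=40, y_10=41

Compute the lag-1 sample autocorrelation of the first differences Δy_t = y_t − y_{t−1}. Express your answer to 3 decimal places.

First differences Δy: 6, -8, 0, 5, 1, -4, -5, 8, 1
Mean of differences = 0.4444
Numerator Σ(Δy_t−Δȳ)(Δy_{t+1}−Δȳ) = -57.8642
Denominator Σ(Δy_t−Δȳ)² = 230.2222
r_1(Δy) = -57.8642 / 230.2222 = -0.251

-0.251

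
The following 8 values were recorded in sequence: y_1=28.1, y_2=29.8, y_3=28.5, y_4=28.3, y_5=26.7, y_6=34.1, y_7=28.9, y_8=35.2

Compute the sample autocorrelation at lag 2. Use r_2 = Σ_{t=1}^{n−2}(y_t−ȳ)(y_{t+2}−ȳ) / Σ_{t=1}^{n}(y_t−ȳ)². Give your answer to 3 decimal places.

Mean ȳ = (28.1 + 29.8 + 28.5 + 28.3 + 26.7 + 34.1 + 28.9 + 35.2)/8 = 29.9500
Deviations from mean: -1.8500, -0.1500, -1.4500, -1.6500, -3.2500, 4.1500, -1.0500, 5.2500
Numerator Σ_{t=1}^{6}(y_t−ȳ)(y_{t+2}−ȳ) = 25.9950
Denominator Σ(y_t−ȳ)² = 64.7200
r_2 = 25.9950 / 64.7200 = 0.402

0.402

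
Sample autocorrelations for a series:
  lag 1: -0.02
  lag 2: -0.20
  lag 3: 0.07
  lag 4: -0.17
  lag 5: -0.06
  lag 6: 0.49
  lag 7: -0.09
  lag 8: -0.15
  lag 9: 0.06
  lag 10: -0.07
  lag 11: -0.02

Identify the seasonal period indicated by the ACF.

The largest autocorrelation is r_6 = 0.49; the remaining lags stay at or below 0.07.
The dominant spike at lag 6 indicates a seasonal period of 6.

6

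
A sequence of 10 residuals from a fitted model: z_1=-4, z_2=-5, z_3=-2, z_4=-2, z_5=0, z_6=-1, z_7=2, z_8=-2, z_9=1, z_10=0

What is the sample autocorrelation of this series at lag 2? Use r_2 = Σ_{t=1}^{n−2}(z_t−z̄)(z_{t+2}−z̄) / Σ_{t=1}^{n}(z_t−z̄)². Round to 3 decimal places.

Mean z̄ = (-4 − 5 − 2 − 2 + 0 − 1 + 2 − 2 + 1 + 0)/10 = -1.3000
Numerator Σ_{t=1}^{8}(z_t−z̄)(z_{t+2}−z̄) = 14.1200
Denominator Σ(z_t−z̄)² = 42.1000
r_2 = 14.1200 / 42.1000 = 0.335

0.335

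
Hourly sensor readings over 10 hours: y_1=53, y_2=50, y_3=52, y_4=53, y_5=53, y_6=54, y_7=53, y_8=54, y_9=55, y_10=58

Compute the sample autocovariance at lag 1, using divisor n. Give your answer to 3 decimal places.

1.475

Mean ȳ = (53 + 50 + 52 + 53 + 53 + 54 + 53 + 54 + 55 + 58)/10 = 53.5000
Σ_{t=1}^{9}(y_t−ȳ)(y_{t+1}−ȳ) = 14.7500
γ_1 = 14.7500 / 10 = 1.475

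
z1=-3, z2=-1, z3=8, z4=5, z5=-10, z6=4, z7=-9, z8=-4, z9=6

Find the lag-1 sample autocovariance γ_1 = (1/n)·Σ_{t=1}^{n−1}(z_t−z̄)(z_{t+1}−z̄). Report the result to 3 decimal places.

Mean z̄ = (-3 − 1 + 8 + 5 − 10 + 4 − 9 − 4 + 6)/9 = -0.4444
Σ_{t=1}^{8}(z_t−z̄)(z_{t+1}−z̄) = -82.3086
γ_1 = -82.3086 / 9 = -9.145

-9.145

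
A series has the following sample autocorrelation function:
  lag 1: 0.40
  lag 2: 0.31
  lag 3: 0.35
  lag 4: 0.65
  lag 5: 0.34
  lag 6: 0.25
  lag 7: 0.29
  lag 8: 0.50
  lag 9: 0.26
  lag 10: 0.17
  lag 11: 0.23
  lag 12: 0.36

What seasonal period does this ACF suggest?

The largest autocorrelation is r_4 = 0.65, with a weaker echo at lag 8 (0.50); the remaining lags stay at or below 0.40. The elevated value at lag 1 (0.40), dropping to 0.31 at lag 2, reflects decaying short-term dependence rather than seasonality.
The dominant spike at lag 4 indicates a seasonal period of 4.

4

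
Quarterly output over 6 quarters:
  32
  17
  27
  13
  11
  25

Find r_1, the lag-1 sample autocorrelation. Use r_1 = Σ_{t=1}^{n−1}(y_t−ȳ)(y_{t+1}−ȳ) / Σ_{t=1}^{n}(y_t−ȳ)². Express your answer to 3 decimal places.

Mean ȳ = (32 + 17 + 27 + 13 + 11 + 25)/6 = 20.8333
Deviations from mean: 11.1667, -3.8333, 6.1667, -7.8333, -9.8333, 4.1667
Numerator Σ_{t=1}^{5}(y_t−ȳ)(y_{t+1}−ȳ) = -78.6944
Denominator Σ(y_t−ȳ)² = 352.8333
r_1 = -78.6944 / 352.8333 = -0.223

-0.223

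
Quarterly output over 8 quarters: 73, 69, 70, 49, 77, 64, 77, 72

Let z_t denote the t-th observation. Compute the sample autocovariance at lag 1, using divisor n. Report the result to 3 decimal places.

-29.627

Mean z̄ = (73 + 69 + 70 + 49 + 77 + 64 + 77 + 72)/8 = 68.8750
Deviations: 4.1250, 0.1250, 1.1250, -19.8750, 8.1250, -4.8750, 8.1250, 3.1250
Σ_{t=1}^{7}(z_t−z̄)(z_{t+1}−z̄) = -237.0156
γ_1 = -237.0156 / 8 = -29.627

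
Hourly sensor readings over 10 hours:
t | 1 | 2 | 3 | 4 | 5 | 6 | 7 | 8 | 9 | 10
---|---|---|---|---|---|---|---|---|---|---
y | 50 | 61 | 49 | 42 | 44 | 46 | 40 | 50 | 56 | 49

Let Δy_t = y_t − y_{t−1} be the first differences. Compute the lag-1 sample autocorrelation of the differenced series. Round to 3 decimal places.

-0.207

First differences Δy: 11, -12, -7, 2, 2, -6, 10, 6, -7
Mean of differences = -0.1111
Numerator Σ(Δy_t−Δȳ)(Δy_{t+1}−Δȳ) = -112.5679
Denominator Σ(Δy_t−Δȳ)² = 542.8889
r_1(Δy) = -112.5679 / 542.8889 = -0.207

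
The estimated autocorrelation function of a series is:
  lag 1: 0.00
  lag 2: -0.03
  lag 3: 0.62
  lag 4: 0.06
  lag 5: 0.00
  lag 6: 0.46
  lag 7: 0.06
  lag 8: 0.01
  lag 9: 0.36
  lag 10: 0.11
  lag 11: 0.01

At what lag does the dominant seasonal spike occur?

3

The largest autocorrelation is r_3 = 0.62, with weaker echoes at lags 6 (0.46) and 9 (0.36); the remaining lags stay at or below 0.11.
The dominant spike at lag 3 indicates a seasonal period of 3.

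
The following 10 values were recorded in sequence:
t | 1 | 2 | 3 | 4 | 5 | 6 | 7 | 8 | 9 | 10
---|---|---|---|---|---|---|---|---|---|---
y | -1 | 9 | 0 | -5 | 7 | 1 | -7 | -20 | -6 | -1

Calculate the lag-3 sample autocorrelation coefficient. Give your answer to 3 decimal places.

-0.103

Mean ȳ = (-1 + 9 + 0 − 5 + 7 + 1 − 7 − 20 − 6 − 1)/10 = -2.3000
Numerator Σ_{t=1}^{7}(y_t−ȳ)(y_{t+3}−ȳ) = -61.0700
Denominator Σ(y_t−ȳ)² = 590.1000
r_3 = -61.0700 / 590.1000 = -0.103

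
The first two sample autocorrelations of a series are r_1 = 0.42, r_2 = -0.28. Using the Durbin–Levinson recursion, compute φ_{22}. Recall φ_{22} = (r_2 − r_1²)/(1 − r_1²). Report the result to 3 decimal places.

-0.554

φ_{22} = (r_2 − r_1²) / (1 − r_1²)
r_1² = (0.42)² = 0.1764
Numerator = -0.28 − 0.1764 = -0.4564; denominator = 1 − 0.1764 = 0.8236
φ_{22} = -0.4564 / 0.8236 = -0.554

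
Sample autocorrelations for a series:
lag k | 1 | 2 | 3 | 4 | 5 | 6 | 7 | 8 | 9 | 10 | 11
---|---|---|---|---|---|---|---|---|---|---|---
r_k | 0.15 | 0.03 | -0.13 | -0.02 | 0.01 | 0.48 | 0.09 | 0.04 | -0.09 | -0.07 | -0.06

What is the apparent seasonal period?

6

The largest autocorrelation is r_6 = 0.48; the remaining lags stay at or below 0.15.
The dominant spike at lag 6 indicates a seasonal period of 6.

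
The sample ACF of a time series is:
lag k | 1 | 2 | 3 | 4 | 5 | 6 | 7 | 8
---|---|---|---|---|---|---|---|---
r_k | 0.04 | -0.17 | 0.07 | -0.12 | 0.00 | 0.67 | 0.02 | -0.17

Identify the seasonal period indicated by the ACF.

The largest autocorrelation is r_6 = 0.67; the remaining lags stay at or below 0.07.
The dominant spike at lag 6 indicates a seasonal period of 6.

6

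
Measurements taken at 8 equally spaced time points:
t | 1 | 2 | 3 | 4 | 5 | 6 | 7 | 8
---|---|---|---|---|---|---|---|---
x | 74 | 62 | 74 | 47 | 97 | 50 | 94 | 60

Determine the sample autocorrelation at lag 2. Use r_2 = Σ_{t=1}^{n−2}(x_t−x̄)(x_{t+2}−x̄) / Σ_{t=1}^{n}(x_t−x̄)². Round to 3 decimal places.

Mean x̄ = (74 + 62 + 74 + 47 + 97 + 50 + 94 + 60)/8 = 69.7500
Σ(x_t−x̄)(x_{t+2}−x̄) = (18.0625) + (176.3125) + (115.8125) + (449.3125) + (660.8125) + (192.5625) = 1612.8750
Denominator Σ(x_t−x̄)² = 2429.5000
r_2 = 1612.8750 / 2429.5000 = 0.664

0.664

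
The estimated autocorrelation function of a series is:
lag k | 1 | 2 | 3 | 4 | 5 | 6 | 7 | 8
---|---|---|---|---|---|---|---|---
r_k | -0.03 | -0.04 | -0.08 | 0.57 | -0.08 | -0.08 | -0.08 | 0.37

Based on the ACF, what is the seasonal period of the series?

4

The largest autocorrelation is r_4 = 0.57, with a weaker echo at lag 8 (0.37); the remaining lags stay at or below -0.03.
The dominant spike at lag 4 indicates a seasonal period of 4.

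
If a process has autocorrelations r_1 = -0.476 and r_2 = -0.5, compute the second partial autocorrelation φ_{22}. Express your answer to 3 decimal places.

φ_{22} = (r_2 − r_1²) / (1 − r_1²)
r_1² = (-0.476)² = 0.226576
Numerator = -0.5 − 0.2266 = -0.7266; denominator = 1 − 0.2266 = 0.7734
φ_{22} = -0.7266 / 0.7734 = -0.939

-0.939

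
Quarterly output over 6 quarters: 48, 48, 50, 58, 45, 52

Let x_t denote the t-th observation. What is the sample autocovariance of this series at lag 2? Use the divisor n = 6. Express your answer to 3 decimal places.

-0.231

Mean x̄ = (48 + 48 + 50 + 58 + 45 + 52)/6 = 50.1667
Deviations: -2.1667, -2.1667, -0.1667, 7.8333, -5.1667, 1.8333
Σ_{t=1}^{4}(x_t−x̄)(x_{t+2}−x̄) = -1.3889
γ_2 = -1.3889 / 6 = -0.231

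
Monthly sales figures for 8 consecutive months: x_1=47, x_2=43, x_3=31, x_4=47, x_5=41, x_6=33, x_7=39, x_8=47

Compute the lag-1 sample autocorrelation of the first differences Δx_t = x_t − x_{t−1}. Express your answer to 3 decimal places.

First differences Δx: -4, -12, 16, -6, -8, 6, 8
Mean of differences = 0.0000
Numerator Σ(Δx_t−Δx̄)(Δx_{t+1}−Δx̄) = -192.0000
Denominator Σ(Δx_t−Δx̄)² = 616.0000
r_1(Δx) = -192.0000 / 616.0000 = -0.312

-0.312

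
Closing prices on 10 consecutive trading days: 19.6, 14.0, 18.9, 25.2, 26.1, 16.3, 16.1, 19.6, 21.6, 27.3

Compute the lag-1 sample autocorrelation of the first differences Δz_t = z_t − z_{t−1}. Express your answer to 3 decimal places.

First differences Δz: -5.6, 4.9, 6.3, 0.9, -9.8, -0.2, 3.5, 2.0, 5.7
Mean of differences = 0.8556
Numerator Σ(Δz_t−Δz̄)(Δz_{t+1}−Δz̄) = 12.7058
Denominator Σ(Δz_t−Δz̄)² = 234.1022
r_1(Δz) = 12.7058 / 234.1022 = 0.054

0.054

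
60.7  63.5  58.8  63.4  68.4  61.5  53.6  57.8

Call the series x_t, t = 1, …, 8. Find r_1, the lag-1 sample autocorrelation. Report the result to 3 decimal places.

Mean x̄ = (60.7 + 63.5 + 58.8 + 63.4 + 68.4 + 61.5 + 53.6 + 57.8)/8 = 60.9625
Deviations from mean: -0.2625, 2.5375, -2.1625, 2.4375, 7.4375, 0.5375, -7.3625, -3.1625
Σ(x_t−x̄)(x_{t+1}−x̄) = (-0.6661) + (-5.4873) + (-5.2711) + (18.1289) + (3.9977) + (-3.9573) + (23.2839) = 30.0286
Denominator Σ(x_t−x̄)² = 136.9388
r_1 = 30.0286 / 136.9388 = 0.219

0.219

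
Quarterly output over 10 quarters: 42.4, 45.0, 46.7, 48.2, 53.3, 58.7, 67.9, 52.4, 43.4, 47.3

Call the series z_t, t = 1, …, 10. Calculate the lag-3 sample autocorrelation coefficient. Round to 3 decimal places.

-0.318

Mean z̄ = (42.4 + 45.0 + 46.7 + 48.2 + 53.3 + 58.7 + 67.9 + 52.4 + 43.4 + 47.3)/10 = 50.5300
Numerator Σ_{t=1}^{7}(z_t−z̄)(z_{t+3}−z̄) = -177.3157
Denominator Σ(z_t−z̄)² = 557.6810
r_3 = -177.3157 / 557.6810 = -0.318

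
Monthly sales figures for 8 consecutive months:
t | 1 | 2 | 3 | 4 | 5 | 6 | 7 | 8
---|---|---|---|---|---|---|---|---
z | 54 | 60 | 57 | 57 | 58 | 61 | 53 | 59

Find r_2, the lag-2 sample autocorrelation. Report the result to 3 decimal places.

0.034

Mean z̄ = (54 + 60 + 57 + 57 + 58 + 61 + 53 + 59)/8 = 57.3750
Deviations from mean: -3.3750, 2.6250, -0.3750, -0.3750, 0.6250, 3.6250, -4.3750, 1.6250
Numerator Σ_{t=1}^{6}(z_t−z̄)(z_{t+2}−z̄) = 1.8438
Denominator Σ(z_t−z̄)² = 53.8750
r_2 = 1.8438 / 53.8750 = 0.034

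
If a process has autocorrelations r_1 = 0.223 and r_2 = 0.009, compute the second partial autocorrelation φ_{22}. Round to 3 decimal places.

φ_{22} = (r_2 − r_1²) / (1 − r_1²)
r_1² = (0.223)² = 0.049729
Numerator = 0.009 − 0.0497 = -0.0407; denominator = 1 − 0.0497 = 0.9503
φ_{22} = -0.0407 / 0.9503 = -0.043

-0.043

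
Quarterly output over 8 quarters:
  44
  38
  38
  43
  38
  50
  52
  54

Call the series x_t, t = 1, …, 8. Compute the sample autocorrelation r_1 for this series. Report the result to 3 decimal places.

0.467

Mean x̄ = (44 + 38 + 38 + 43 + 38 + 50 + 52 + 54)/8 = 44.6250
Deviations from mean: -0.6250, -6.6250, -6.6250, -1.6250, -6.6250, 5.3750, 7.3750, 9.3750
Σ(x_t−x̄)(x_{t+1}−x̄) = (4.1406) + (43.8906) + (10.7656) + (10.7656) + (-35.6094) + (39.6406) + (69.1406) = 142.7344
Denominator Σ(x_t−x̄)² = 305.8750
r_1 = 142.7344 / 305.8750 = 0.467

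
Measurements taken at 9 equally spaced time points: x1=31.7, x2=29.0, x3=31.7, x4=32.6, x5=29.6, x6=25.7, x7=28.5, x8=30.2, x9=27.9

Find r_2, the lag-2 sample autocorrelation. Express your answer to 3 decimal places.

-0.253

Mean x̄ = (31.7 + 29.0 + 31.7 + 32.6 + 29.6 + 25.7 + 28.5 + 30.2 + 27.9)/9 = 29.6556
Σ(x_t−x̄)(x_{t+2}−x̄) = (4.1798) + (-1.9302) + (-0.1136) + (-11.6469) + (0.0642) + (-2.1536) + (2.0286) = -9.5717
Denominator Σ(x_t−x̄)² = 37.8222
r_2 = -9.5717 / 37.8222 = -0.253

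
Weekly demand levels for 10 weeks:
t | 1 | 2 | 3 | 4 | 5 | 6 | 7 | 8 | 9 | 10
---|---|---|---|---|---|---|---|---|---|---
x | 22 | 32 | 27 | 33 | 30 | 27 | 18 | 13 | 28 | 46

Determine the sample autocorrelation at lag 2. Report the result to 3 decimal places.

-0.362

Mean x̄ = (22 + 32 + 27 + 33 + 30 + 27 + 18 + 13 + 28 + 46)/10 = 27.6000
Numerator Σ_{t=1}^{8}(x_t−x̄)(x_{t+2}−x̄) = -264.3200
Denominator Σ(x_t−x̄)² = 730.4000
r_2 = -264.3200 / 730.4000 = -0.362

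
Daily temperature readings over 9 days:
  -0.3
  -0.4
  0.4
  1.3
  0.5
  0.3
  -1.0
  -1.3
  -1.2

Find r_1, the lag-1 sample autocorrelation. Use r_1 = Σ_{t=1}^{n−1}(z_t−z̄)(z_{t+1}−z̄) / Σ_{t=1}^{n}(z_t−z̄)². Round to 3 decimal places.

0.603

Mean z̄ = (-0.3 − 0.4 + 0.4 + 1.3 + 0.5 + 0.3 − 1.0 − 1.3 − 1.2)/9 = -0.1889
Numerator Σ_{t=1}^{8}(z_t−z̄)(z_{t+1}−z̄) = 3.7665
Denominator Σ(z_t−z̄)² = 6.2489
r_1 = 3.7665 / 6.2489 = 0.603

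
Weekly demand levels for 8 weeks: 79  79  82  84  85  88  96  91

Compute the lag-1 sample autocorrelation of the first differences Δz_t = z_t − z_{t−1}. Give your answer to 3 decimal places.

-0.406

First differences Δz: 0, 3, 2, 1, 3, 8, -5
Mean of differences = 1.7143
Numerator Σ(Δz_t−Δz̄)(Δz_{t+1}−Δz̄) = -37.0816
Denominator Σ(Δz_t−Δz̄)² = 91.4286
r_1(Δz) = -37.0816 / 91.4286 = -0.406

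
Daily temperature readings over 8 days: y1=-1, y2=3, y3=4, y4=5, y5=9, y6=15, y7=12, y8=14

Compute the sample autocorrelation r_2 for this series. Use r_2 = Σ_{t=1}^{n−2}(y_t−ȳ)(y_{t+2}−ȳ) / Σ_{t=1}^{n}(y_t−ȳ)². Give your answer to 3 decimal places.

Mean ȳ = (-1 + 3 + 4 + 5 + 9 + 15 + 12 + 14)/8 = 7.6250
Σ(y_t−ȳ)(y_{t+2}−ȳ) = (31.2656) + (12.1406) + (-4.9844) + (-19.3594) + (6.0156) + (47.0156) = 72.0938
Denominator Σ(y_t−ȳ)² = 231.8750
r_2 = 72.0938 / 231.8750 = 0.311

0.311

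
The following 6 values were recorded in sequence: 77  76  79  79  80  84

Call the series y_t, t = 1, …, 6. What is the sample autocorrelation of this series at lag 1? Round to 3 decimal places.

0.291

Mean ȳ = (77 + 76 + 79 + 79 + 80 + 84)/6 = 79.1667
Deviations from mean: -2.1667, -3.1667, -0.1667, -0.1667, 0.8333, 4.8333
Σ(y_t−ȳ)(y_{t+1}−ȳ) = (6.8611) + (0.5278) + (0.0278) + (-0.1389) + (4.0278) = 11.3056
Denominator Σ(y_t−ȳ)² = 38.8333
r_1 = 11.3056 / 38.8333 = 0.291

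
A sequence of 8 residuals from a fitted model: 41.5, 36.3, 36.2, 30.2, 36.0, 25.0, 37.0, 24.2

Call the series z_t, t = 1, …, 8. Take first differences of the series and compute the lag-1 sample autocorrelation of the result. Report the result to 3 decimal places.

-0.803

First differences Δz: -5.2, -0.1, -6.0, 5.8, -11.0, 12.0, -12.8
Mean of differences = -2.4714
Numerator Σ(Δz_t−Δz̄)(Δz_{t+1}−Δz̄) = -387.4580
Denominator Σ(Δz_t−Δz̄)² = 482.7743
r_1(Δz) = -387.4580 / 482.7743 = -0.803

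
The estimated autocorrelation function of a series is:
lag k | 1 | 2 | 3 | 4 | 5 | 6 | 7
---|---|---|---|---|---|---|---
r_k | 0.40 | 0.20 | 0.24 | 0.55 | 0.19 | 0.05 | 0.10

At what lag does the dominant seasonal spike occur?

4

The largest autocorrelation is r_4 = 0.55; the remaining lags stay at or below 0.40. The elevated value at lag 1 (0.40), dropping to 0.20 at lag 2, reflects decaying short-term dependence rather than seasonality.
The dominant spike at lag 4 indicates a seasonal period of 4.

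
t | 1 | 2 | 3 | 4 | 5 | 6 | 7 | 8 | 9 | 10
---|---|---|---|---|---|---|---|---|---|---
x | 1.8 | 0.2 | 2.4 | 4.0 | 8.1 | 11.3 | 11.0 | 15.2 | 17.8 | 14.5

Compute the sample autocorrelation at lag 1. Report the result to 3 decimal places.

Mean x̄ = (1.8 + 0.2 + 2.4 + 4.0 + 8.1 + 11.3 + 11.0 + 15.2 + 17.8 + 14.5)/10 = 8.6300
Numerator Σ_{t=1}^{9}(x_t−x̄)(x_{t+1}−x̄) = 275.9531
Denominator Σ(x_t−x̄)² = 352.7010
r_1 = 275.9531 / 352.7010 = 0.782

0.782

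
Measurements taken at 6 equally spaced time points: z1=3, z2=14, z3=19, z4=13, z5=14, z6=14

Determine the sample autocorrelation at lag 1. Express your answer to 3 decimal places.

-0.012

Mean z̄ = (3 + 14 + 19 + 13 + 14 + 14)/6 = 12.8333
Σ(z_t−z̄)(z_{t+1}−z̄) = (-11.4722) + (7.1944) + (1.0278) + (0.1944) + (1.3611) = -1.6944
Denominator Σ(z_t−z̄)² = 138.8333
r_1 = -1.6944 / 138.8333 = -0.012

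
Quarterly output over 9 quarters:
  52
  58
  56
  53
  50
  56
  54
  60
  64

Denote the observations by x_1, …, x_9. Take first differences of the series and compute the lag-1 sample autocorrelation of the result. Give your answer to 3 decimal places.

-0.153

First differences Δx: 6, -2, -3, -3, 6, -2, 6, 4
Mean of differences = 1.5000
Numerator Σ(Δx_t−Δx̄)(Δx_{t+1}−Δx̄) = -20.2500
Denominator Σ(Δx_t−Δx̄)² = 132.0000
r_1(Δx) = -20.2500 / 132.0000 = -0.153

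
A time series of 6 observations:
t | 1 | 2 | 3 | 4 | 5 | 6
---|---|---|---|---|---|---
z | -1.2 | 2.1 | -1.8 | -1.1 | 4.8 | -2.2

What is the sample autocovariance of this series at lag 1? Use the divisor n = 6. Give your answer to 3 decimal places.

Mean z̄ = (-1.2 + 2.1 − 1.8 − 1.1 + 4.8 − 2.2)/6 = 0.1000
Σ_{t=1}^{5}(z_t−z̄)(z_{t+1}−z̄) = -20.5700
γ_1 = -20.5700 / 6 = -3.428

-3.428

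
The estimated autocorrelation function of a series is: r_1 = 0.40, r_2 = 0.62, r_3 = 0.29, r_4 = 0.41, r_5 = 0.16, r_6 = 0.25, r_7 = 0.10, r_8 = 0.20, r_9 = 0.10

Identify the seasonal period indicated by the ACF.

The largest autocorrelation is r_2 = 0.62, with a weaker echo at lag 4 (0.41); the remaining lags stay at or below 0.40.
The dominant spike at lag 2 indicates a seasonal period of 2.

2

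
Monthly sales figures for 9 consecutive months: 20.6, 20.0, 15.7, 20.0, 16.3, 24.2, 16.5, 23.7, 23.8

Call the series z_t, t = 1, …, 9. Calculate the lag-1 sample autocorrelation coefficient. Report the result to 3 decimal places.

-0.318

Mean z̄ = (20.6 + 20.0 + 15.7 + 20.0 + 16.3 + 24.2 + 16.5 + 23.7 + 23.8)/9 = 20.0889
Numerator Σ_{t=1}^{8}(z_t−z̄)(z_{t+1}−z̄) = -28.8179
Denominator Σ(z_t−z̄)² = 90.4889
r_1 = -28.8179 / 90.4889 = -0.318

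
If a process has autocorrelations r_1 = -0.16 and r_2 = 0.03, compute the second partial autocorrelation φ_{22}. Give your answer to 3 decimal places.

φ_{22} = (r_2 − r_1²) / (1 − r_1²)
r_1² = (-0.16)² = 0.0256
Numerator = 0.03 − 0.0256 = 0.0044; denominator = 1 − 0.0256 = 0.9744
φ_{22} = 0.0044 / 0.9744 = 0.005

0.005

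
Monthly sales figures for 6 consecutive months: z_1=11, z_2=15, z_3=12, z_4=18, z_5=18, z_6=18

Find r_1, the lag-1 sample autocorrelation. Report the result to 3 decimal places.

0.154

Mean z̄ = (11 + 15 + 12 + 18 + 18 + 18)/6 = 15.3333
Σ(z_t−z̄)(z_{t+1}−z̄) = (1.4444) + (1.1111) + (-8.8889) + (7.1111) + (7.1111) = 7.8889
Denominator Σ(z_t−z̄)² = 51.3333
r_1 = 7.8889 / 51.3333 = 0.154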